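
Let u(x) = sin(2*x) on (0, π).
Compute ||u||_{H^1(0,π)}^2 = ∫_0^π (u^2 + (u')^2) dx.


||u||_{H^1(0,π)}^2 = 5*π/2

u'(x) = 2*cos(2*x).
Expand u² and (u')² and integrate term by term on (0, π), using: for integers n ≥ 1, ∫_0^π sin²(nx) dx = ∫_0^π cos²(nx) dx = π/2; for n ≠ n', ∫_0^π sin(nx)sin(n'x) dx = ∫_0^π cos(nx)cos(n'x) dx = 0; and by product-to-sum, ∫_0^π sin(nx)cos(n'x) dx = ½∫_0^π [sin((n+n')x) + sin((n−n')x)] dx, which is 0 when n+n' is even and 2n/(n²−n'²) when n+n' is odd (it need not vanish on (0, π)).
  u² squared terms: (1)²·∫sin(2x)² dx = 1·π/2 = π/2.
  So ∫_0^π u² dx = π/2.
  (u')² squared terms: (2)²·∫cos(2x)² dx = 4·π/2 = 2*π.
  So ∫_0^π (u')² dx = 2*π.
||u||_{H^1}^2 = (π/2) + (2*π) = 5*π/2.


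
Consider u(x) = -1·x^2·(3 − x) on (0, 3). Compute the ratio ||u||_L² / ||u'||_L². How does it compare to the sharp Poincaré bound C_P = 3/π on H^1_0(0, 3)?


||u||_L² / ||u'||_L² = 3*sqrt(14)/14 < C_P = 3/π.

u(x) = -1·x^2·(3 − x), so u'(x) = 3*x*(x - 2).
u(x) = -1·x^2·(3 − x) vanishes at x = 0 and x = 3, so u ∈ H^1_0(0, 3). Differentiate via the product rule and integrate the resulting polynomials term by term.
  ∫_0^3 u² dx = ∫_0^3 (x^6 - 6*x^5 + 9*x^4) dx. Term by term:
    ∫_0^3 x^6 dx = 2187/7;  ∫_0^3 -6*x^5 dx = -729;  ∫_0^3 9*x^4 dx = 2187/5.
  Sum: 2187/7 − 729 + 2187/5 = 729/35.
  ∫_0^3 (u')² dx = ∫_0^3 (9*x^4 - 36*x^3 + 36*x^2) dx. Term by term:
    ∫_0^3 9*x^4 dx = 2187/5;  ∫_0^3 -36*x^3 dx = -729;  ∫_0^3 36*x^2 dx = 324.
  Sum: 2187/5 − 729 + 324 = 162/5.
∫_0^3 u² dx = 729/35, so ||u||_L² = 27*sqrt(35)/35.
∫_0^3 (u')² dx = 162/5, so ||u'||_L² = 9*sqrt(10)/5.
Ratio ||u||_L² / ||u'||_L² = 3*sqrt(14)/14.
Sharp Poincaré constant on H^1_0(0, 3) is C_P = L/π = 3/π, achieved by sin(π/3·x).
A polynomial bump cannot attain the sharp Poincaré constant (only the first sine eigenfunction does), so the ratio is strictly less than C_P, consistent with ||u||_L² ≤ C_P ||u'||_L².


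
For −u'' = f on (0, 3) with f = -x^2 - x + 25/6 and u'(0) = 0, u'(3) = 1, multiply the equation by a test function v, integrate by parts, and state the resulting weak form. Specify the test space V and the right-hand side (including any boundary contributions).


V = H^1(0, 3) (v unrestricted at boundary; u is determined up to an additive constant); weak form: ∫_0^3 u'v' dx = ∫_0^3 (-x^2 - x + 25/6) v dx + v(3) for all v ∈ V.

Multiply both sides by a test function v and integrate from 0 to 3:
  ∫_0^3 −u''(x) v(x) dx = ∫_0^3 f(x) v(x) dx.
Integrate the LHS by parts once:
  ∫_0^3 −u'' v dx = −[u'(x) v(x)]_0^3 + ∫_0^3 u'(x) v'(x) dx.
Thus ∫_0^3 u'(x) v'(x) dx = ∫_0^3 f(x) v(x) dx + [u'(x) v(x)]_0^3.
Choose V so that boundary terms are either known or forced to vanish.
u has inhomogeneous Neumann u'(0) = 0, u'(3) = 1. [u' v]_0^3 = (1)·v(3) − (0)·v(0) = v(3). Take V = H^1(0, 3); boundary term becomes part of RHS.
Weak formulation: find u (satisfying any essential BC) such that ∫_0^3 u'(x) v'(x) dx = ∫_0^3 f v dx + v(3) for all v ∈ V (Neumann data are natural BCs: they enter the RHS as boundary terms).
Substituting f(x) = -x^2 - x + 25/6, the right-hand side is ∫_0^3 (-x^2 - x + 25/6) v dx + v(3).
Compatibility check (pure Neumann): taking v ≡ 1 ∈ V gives 0 = ∫_0^3 f dx + (1) − (0), i.e. ∫_0^3 f dx must equal u'(0) − u'(3) = -1. Indeed ∫_0^3 (-x^2 - x + 25/6) dx = -1, so the data are compatible. The solution is then unique only up to an additive constant (fix it e.g. by requiring ∫_0^3 u dx = 0).


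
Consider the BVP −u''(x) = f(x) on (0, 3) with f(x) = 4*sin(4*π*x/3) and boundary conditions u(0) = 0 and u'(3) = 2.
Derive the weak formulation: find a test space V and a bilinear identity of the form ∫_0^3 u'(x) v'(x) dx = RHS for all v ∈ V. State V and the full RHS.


V = {v ∈ H^1(0, 3) : v(0) = 0} (test functions vanish at x = 0 where u is specified); weak form: ∫_0^3 u'v' dx = ∫_0^3 (4*sin(4*π*x/3)) v dx + 2·v(3) for all v ∈ V.

Multiply both sides by a test function v and integrate from 0 to 3:
  ∫_0^3 −u''(x) v(x) dx = ∫_0^3 f(x) v(x) dx.
Integrate the LHS by parts once:
  ∫_0^3 −u'' v dx = −[u'(x) v(x)]_0^3 + ∫_0^3 u'(x) v'(x) dx.
Thus ∫_0^3 u'(x) v'(x) dx = ∫_0^3 f(x) v(x) dx + [u'(x) v(x)]_0^3.
Choose V so that boundary terms are either known or forced to vanish.
Mixed BC: u(0) = 0 (Dirichlet) and u'(3) = 2 (Neumann). Define V = {v ∈ H^1(0, 3) : v(0) = 0}. Then [u' v]_0^3 = u'(3)·v(3) − u'(0)·0 = 2·v(3).
Weak formulation: find u (satisfying any essential BC) such that ∫_0^3 u'(x) v'(x) dx = ∫_0^3 f v dx + 2·v(3) for all v ∈ V (Dirichlet at 0 absorbed into V; Neumann datum at x = 3 contributes the boundary term).
Substituting f(x) = 4*sin(4*π*x/3), the right-hand side is ∫_0^3 (4*sin(4*π*x/3)) v dx + 2·v(3).


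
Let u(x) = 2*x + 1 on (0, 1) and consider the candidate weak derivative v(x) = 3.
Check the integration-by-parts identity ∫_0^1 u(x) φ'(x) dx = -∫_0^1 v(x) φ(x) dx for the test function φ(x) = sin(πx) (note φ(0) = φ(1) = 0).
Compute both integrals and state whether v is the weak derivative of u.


LHS = -4/π, RHS = -6/π. No, v is not the weak derivative of u.

u(x) = 2*x + 1, classical derivative u'(x) = 2.
φ(x) = sin(πx), so φ'(x) = π*cos(π*x).
Note φ(0) = φ(1) = 0, so the boundary term u·φ vanishes.
LHS = ∫_0^1 u(x) φ'(x) dx = ∫_0^1 (2*π*x*cos(π*x) + π*cos(π*x)) dx. Term by term:
  ∫_0^1 π*cos(π*x) dx = 0;  ∫_0^1 2*π*x*cos(π*x) dx = -4/π.
Sum: 0 − 4/π = -4/π.
So LHS = -4/π.
∫_0^1 v(x) φ(x) dx = ∫_0^1 (3*sin(π*x)) dx. Term by term:
  ∫_0^1 3*sin(π*x) dx = 6/π.
So RHS = -∫_0^1 v(x) φ(x) dx = -6/π.
LHS − RHS = 2/π ≠ 0, so the identity fails.
(For a valid weak derivative the identity must hold for EVERY test function, in particular this one. The failure shows v is NOT the weak derivative of u.)
Correct weak derivative would be u'(x) = 2.


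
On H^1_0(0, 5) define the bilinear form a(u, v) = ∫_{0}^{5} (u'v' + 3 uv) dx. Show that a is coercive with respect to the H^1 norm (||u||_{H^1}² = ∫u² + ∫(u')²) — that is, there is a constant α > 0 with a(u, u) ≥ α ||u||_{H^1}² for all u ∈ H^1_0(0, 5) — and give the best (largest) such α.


α = 1

Coercivity of a(·,·) on H^1_0(0, 5) means a(u, u) ≥ α ||u||_{H^1}² for every u ∈ H^1_0.
The interval has length L = 5, and Poincaré/coercivity depend only on L. Here a(u, u) = ∫(u')² + (3)·∫u².
Here c = 3 ≥ 1, so a(u,u) = ∫(u')² + c∫u² ≥ ∫(u')² + ∫u² = ||u||_{H^1}², i.e. α = 1 works. No larger α is possible: a(u,u) ≥ α||u||_{H^1}² means (1−α)∫(u')² ≥ (α−c)∫u², and for the modes u_n = sin(nπ(x−x₀)/L) (x₀ the left endpoint) one has ∫u_n²/∫(u_n')² = (L/(nπ))² → 0, so a(u_n,u_n)/||u_n||_{H^1}² → 1. Hence the optimal constant is α = 1.
Therefore α = 1.


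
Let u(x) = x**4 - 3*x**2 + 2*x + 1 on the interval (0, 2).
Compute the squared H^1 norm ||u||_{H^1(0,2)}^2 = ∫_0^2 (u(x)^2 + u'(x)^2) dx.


||u||_{H^1}^2 = 38518/315

The H^1 norm (squared) on an interval (0, L) is
  ||u||_{H^1}^2 = ∫_0^L u(x)^2 dx + ∫_0^L u'(x)^2 dx.
Compute u'(x) = 4*x**3 - 6*x + 2.
Then u(x)^2 = x**8 - 6*x**6 + 4*x**5 + 11*x**4 - 12*x**3 - 2*x**2 + 4*x + 1 and u'(x)^2 = 16*x**6 - 48*x**4 + 16*x**3 + 36*x**2 - 24*x + 4.
Integrate each monomial from 0 to 2 using ∫_0^2 c·x^n dx = c·2^(n+1)/(n+1):
  ∫_0^2 u(x)^2 dx = ∫_0^2 (x^8 - 6*x^6 + 4*x^5 + 11*x^4 - 12*x^3 - 2*x^2 + 4*x + 1) dx. Term by term:
    ∫_0^2 x^8 dx = 512/9;  ∫_0^2 -6*x^6 dx = -768/7;  ∫_0^2 4*x^5 dx = 128/3;
    ∫_0^2 11*x^4 dx = 352/5;  ∫_0^2 -12*x^3 dx = -48;  ∫_0^2 -2*x^2 dx = -16/3;
    ∫_0^2 4*x dx = 8;  ∫_0^2 1 dx = 2.
  Sum: 512/9 − 768/7 + 128/3 + 352/5 − 48 − 16/3 + 8 + 2 = 5326/315.
  ∫_0^2 u'(x)^2 dx = ∫_0^2 (16*x^6 - 48*x^4 + 16*x^3 + 36*x^2 - 24*x + 4) dx. Term by term:
    ∫_0^2 16*x^6 dx = 2048/7;  ∫_0^2 -48*x^4 dx = -1536/5;  ∫_0^2 16*x^3 dx = 64;
    ∫_0^2 36*x^2 dx = 96;  ∫_0^2 -24*x dx = -48;  ∫_0^2 4 dx = 8.
  Sum: 2048/7 − 1536/5 + 64 + 96 − 48 + 8 = 3688/35.
Adding: ||u||_{H^1}^2 = 5326/315 + 3688/35 = 38518/315.


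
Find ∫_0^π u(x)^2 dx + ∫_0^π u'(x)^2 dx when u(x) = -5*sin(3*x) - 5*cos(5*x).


||u||_{H^1(0,π)}^2 = 450*π

u'(x) = 25*sin(5*x) - 15*cos(3*x).
Expand u² and (u')² and integrate term by term on (0, π), using: for integers n ≥ 1, ∫_0^π sin²(nx) dx = ∫_0^π cos²(nx) dx = π/2; for n ≠ n', ∫_0^π sin(nx)sin(n'x) dx = ∫_0^π cos(nx)cos(n'x) dx = 0; and by product-to-sum, ∫_0^π sin(nx)cos(n'x) dx = ½∫_0^π [sin((n+n')x) + sin((n−n')x)] dx, which is 0 when n+n' is even and 2n/(n²−n'²) when n+n' is odd (it need not vanish on (0, π)).
  u² squared terms: (-5)²·∫cos(5x)² dx = 25·π/2 = 25*π/2;  (-5)²·∫sin(3x)² dx = 25·π/2 = 25*π/2.
  u² cross terms: 2·(-5)·(-5)·∫cos(5x)·sin(3x) dx = 50·(0) = 0.
  So ∫_0^π u² dx = 25*π/2 + 25*π/2 + 0 = 25*π.
  (u')² squared terms: (-15)²·∫cos(3x)² dx = 225·π/2 = 225*π/2;  (25)²·∫sin(5x)² dx = 625·π/2 = 625*π/2.
  (u')² cross terms: 2·(-15)·(25)·∫cos(3x)·sin(5x) dx = -750·(0) = 0.
  So ∫_0^π (u')² dx = 225*π/2 + 625*π/2 + 0 = 425*π.
||u||_{H^1}^2 = (25*π) + (425*π) = 450*π.


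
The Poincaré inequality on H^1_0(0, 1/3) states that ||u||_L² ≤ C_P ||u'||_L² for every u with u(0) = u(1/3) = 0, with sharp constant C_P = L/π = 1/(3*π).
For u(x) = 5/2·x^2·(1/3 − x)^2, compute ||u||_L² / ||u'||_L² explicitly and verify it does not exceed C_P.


||u||_L² / ||u'||_L² = sqrt(3)/18 < C_P = 1/(3*π).

u(x) = 5/2·x^2·(1/3 − x)^2, so u'(x) = 5*x*(3*x - 1)*(6*x - 1)/9.
u(x) = 5/2·x^2·(1/3 − x)^2 vanishes at x = 0 and x = 1/3, so u ∈ H^1_0(0, 1/3). Differentiate via the product rule and integrate the resulting polynomials term by term.
  ∫_0^1/3 u² dx = ∫_0^1/3 (25*x^8/4 - 25*x^7/3 + 25*x^6/6 - 25*x^5/27 + 25*x^4/324) dx. Term by term:
    ∫_0^1/3 25*x^8/4 dx = 25/708588;  ∫_0^1/3 -25*x^7/3 dx = -25/157464;  ∫_0^1/3 25*x^6/6 dx = 25/91854;
    ∫_0^1/3 -25*x^5/27 dx = -25/118098;  ∫_0^1/3 25*x^4/324 dx = 5/78732.
  Sum: 25/708588 − 25/157464 + 25/91854 − 25/118098 + 5/78732 = 5/9920232.
  ∫_0^1/3 (u')² dx = ∫_0^1/3 (100*x^6 - 100*x^5 + 325*x^4/9 - 50*x^3/9 + 25*x^2/81) dx. Term by term:
    ∫_0^1/3 100*x^6 dx = 100/15309;  ∫_0^1/3 -100*x^5 dx = -50/2187;  ∫_0^1/3 325*x^4/9 dx = 65/2187;
    ∫_0^1/3 -50*x^3/9 dx = -25/1458;  ∫_0^1/3 25*x^2/81 dx = 25/6561.
  Sum: 100/15309 − 50/2187 + 65/2187 − 25/1458 + 25/6561 = 5/91854.
∫_0^1/3 u² dx = 5/9920232, so ||u||_L² = sqrt(210)/20412.
∫_0^1/3 (u')² dx = 5/91854, so ||u'||_L² = sqrt(70)/1134.
Ratio ||u||_L² / ||u'||_L² = sqrt(3)/18.
Sharp Poincaré constant on H^1_0(0, 1/3) is C_P = L/π = 1/(3*π), achieved by sin(3*π·x).
A polynomial bump cannot attain the sharp Poincaré constant (only the first sine eigenfunction does), so the ratio is strictly less than C_P, consistent with ||u||_L² ≤ C_P ||u'||_L².


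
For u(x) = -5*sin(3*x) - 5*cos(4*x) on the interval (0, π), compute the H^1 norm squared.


||u||_{H^1(0,π)}^2 = -5100/7 + 675*π/2

u'(x) = 20*sin(4*x) - 15*cos(3*x).
Expand u² and (u')² and integrate term by term on (0, π), using: for integers n ≥ 1, ∫_0^π sin²(nx) dx = ∫_0^π cos²(nx) dx = π/2; for n ≠ n', ∫_0^π sin(nx)sin(n'x) dx = ∫_0^π cos(nx)cos(n'x) dx = 0; and by product-to-sum, ∫_0^π sin(nx)cos(n'x) dx = ½∫_0^π [sin((n+n')x) + sin((n−n')x)] dx, which is 0 when n+n' is even and 2n/(n²−n'²) when n+n' is odd (it need not vanish on (0, π)).
  u² squared terms: (-5)²·∫cos(4x)² dx = 25·π/2 = 25*π/2;  (-5)²·∫sin(3x)² dx = 25·π/2 = 25*π/2.
  u² cross terms: 2·(-5)·(-5)·∫cos(4x)·sin(3x) dx = 50·(-6/7) = -300/7.
  So ∫_0^π u² dx = 25*π/2 + 25*π/2 − 300/7 = -300/7 + 25*π.
  (u')² squared terms: (-15)²·∫cos(3x)² dx = 225·π/2 = 225*π/2;  (20)²·∫sin(4x)² dx = 400·π/2 = 200*π.
  (u')² cross terms: 2·(-15)·(20)·∫cos(3x)·sin(4x) dx = -600·(8/7) = -4800/7.
  So ∫_0^π (u')² dx = 225*π/2 + 200*π − 4800/7 = -4800/7 + 625*π/2.
||u||_{H^1}^2 = (-300/7 + 25*π) + (-4800/7 + 625*π/2) = -5100/7 + 675*π/2.


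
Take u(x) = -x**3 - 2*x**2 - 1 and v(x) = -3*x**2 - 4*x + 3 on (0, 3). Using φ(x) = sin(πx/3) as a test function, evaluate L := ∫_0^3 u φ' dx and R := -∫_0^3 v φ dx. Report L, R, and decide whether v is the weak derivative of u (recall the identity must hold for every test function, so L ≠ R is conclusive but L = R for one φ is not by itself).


LHS = -324/π^3 + 117/π, RHS = -324/π^3 + 99/π. No, v is not the weak derivative of u.

u(x) = -x**3 - 2*x**2 - 1, classical derivative u'(x) = -3*x**2 - 4*x.
φ(x) = sin(πx/3), so φ'(x) = π*cos(π*x/3)/3.
Note φ(0) = φ(3) = 0, so the boundary term u·φ vanishes.
LHS = ∫_0^3 u(x) φ'(x) dx = ∫_0^3 (-π*x^3*cos(π*x/3)/3 - 2*π*x^2*cos(π*x/3)/3 - π*cos(π*x/3)/3) dx. Term by term:
  ∫_0^3 -π*cos(π*x/3)/3 dx = 0;  ∫_0^3 -2*π*x^2*cos(π*x/3)/3 dx = 36/π;  ∫_0^3 -π*x^3*cos(π*x/3)/3 dx = -324/π^3 + 81/π.
Sum: 0 + 36/π + -324/π^3 + 81/π = -324/π^3 + 117/π.
So LHS = -324/π^3 + 117/π.
∫_0^3 v(x) φ(x) dx = ∫_0^3 (-3*x^2*sin(π*x/3) - 4*x*sin(π*x/3) + 3*sin(π*x/3)) dx. Term by term:
  ∫_0^3 3*sin(π*x/3) dx = 18/π;  ∫_0^3 -4*x*sin(π*x/3) dx = -36/π;  ∫_0^3 -3*x^2*sin(π*x/3) dx = -81/π + 324/π^3.
Sum: 18/π − 36/π + -81/π + 324/π^3 = -99/π + 324/π^3.
So RHS = -∫_0^3 v(x) φ(x) dx = -324/π^3 + 99/π.
LHS − RHS = 18/π ≠ 0, so the identity fails.
(For a valid weak derivative the identity must hold for EVERY test function, in particular this one. The failure shows v is NOT the weak derivative of u.)
Correct weak derivative would be u'(x) = -3*x**2 - 4*x.


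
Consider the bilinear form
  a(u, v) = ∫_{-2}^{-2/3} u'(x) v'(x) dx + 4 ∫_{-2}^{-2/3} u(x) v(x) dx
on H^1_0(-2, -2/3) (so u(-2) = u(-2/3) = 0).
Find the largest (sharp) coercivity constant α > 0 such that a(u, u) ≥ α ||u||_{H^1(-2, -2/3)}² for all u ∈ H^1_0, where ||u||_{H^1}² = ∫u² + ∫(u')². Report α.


α = 1

Coercivity of a(·,·) on H^1_0(-2, -2/3) means a(u, u) ≥ α ||u||_{H^1}² for every u ∈ H^1_0.
The interval has length L = 4/3, and Poincaré/coercivity depend only on L. Here a(u, u) = ∫(u')² + (4)·∫u².
Here c = 4 ≥ 1, so a(u,u) = ∫(u')² + c∫u² ≥ ∫(u')² + ∫u² = ||u||_{H^1}², i.e. α = 1 works. No larger α is possible: a(u,u) ≥ α||u||_{H^1}² means (1−α)∫(u')² ≥ (α−c)∫u², and for the modes u_n = sin(nπ(x−x₀)/L) (x₀ the left endpoint) one has ∫u_n²/∫(u_n')² = (L/(nπ))² → 0, so a(u_n,u_n)/||u_n||_{H^1}² → 1. Hence the optimal constant is α = 1.
Therefore α = 1.


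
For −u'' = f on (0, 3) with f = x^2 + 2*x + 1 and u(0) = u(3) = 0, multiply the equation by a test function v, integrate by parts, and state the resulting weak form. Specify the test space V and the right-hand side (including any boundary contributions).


V = H^1_0(0, 3) (so v(0) = v(3) = 0); weak form: ∫_0^3 u'v' dx = ∫_0^3 (x^2 + 2*x + 1) v dx for all v ∈ V.

Multiply both sides by a test function v and integrate from 0 to 3:
  ∫_0^3 −u''(x) v(x) dx = ∫_0^3 f(x) v(x) dx.
Integrate the LHS by parts once:
  ∫_0^3 −u'' v dx = −[u'(x) v(x)]_0^3 + ∫_0^3 u'(x) v'(x) dx.
Thus ∫_0^3 u'(x) v'(x) dx = ∫_0^3 f(x) v(x) dx + [u'(x) v(x)]_0^3.
Choose V so that boundary terms are either known or forced to vanish.
u is Dirichlet: u(0) = u(3) = 0. Let V = H^1_0(0, 3); then v(0) = v(3) = 0, and [u' v]_0^3 = 0.
Weak formulation: find u (satisfying any essential BC) such that ∫_0^3 u'(x) v'(x) dx = ∫_0^3 f v dx for all v ∈ V.
Substituting f(x) = x^2 + 2*x + 1, the right-hand side is ∫_0^3 (x^2 + 2*x + 1) v dx.


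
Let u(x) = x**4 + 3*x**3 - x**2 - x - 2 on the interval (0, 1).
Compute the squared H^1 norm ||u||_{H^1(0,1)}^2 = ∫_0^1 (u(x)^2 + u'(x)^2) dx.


||u||_{H^1}^2 = 23327/1260

The H^1 norm (squared) on an interval (0, L) is
  ||u||_{H^1}^2 = ∫_0^L u(x)^2 dx + ∫_0^L u'(x)^2 dx.
Compute u'(x) = 4*x**3 + 9*x**2 - 2*x - 1.
Then u(x)^2 = x**8 + 6*x**7 + 7*x**6 - 8*x**5 - 9*x**4 - 10*x**3 + 5*x**2 + 4*x + 4 and u'(x)^2 = 16*x**6 + 72*x**5 + 65*x**4 - 44*x**3 - 14*x**2 + 4*x + 1.
Integrate each monomial from 0 to 1 using ∫_0^1 c·x^n dx = c·1^(n+1)/(n+1):
  ∫_0^1 u(x)^2 dx = ∫_0^1 (x^8 + 6*x^7 + 7*x^6 - 8*x^5 - 9*x^4 - 10*x^3 + 5*x^2 + 4*x + 4) dx. Term by term:
    ∫_0^1 x^8 dx = 1/9;  ∫_0^1 6*x^7 dx = 3/4;  ∫_0^1 7*x^6 dx = 1;
    ∫_0^1 -8*x^5 dx = -4/3;  ∫_0^1 -9*x^4 dx = -9/5;  ∫_0^1 -10*x^3 dx = -5/2;
    ∫_0^1 5*x^2 dx = 5/3;  ∫_0^1 4*x dx = 2;  ∫_0^1 4 dx = 4.
  Sum: 1/9 + 3/4 + 1 − 4/3 − 9/5 − 5/2 + 5/3 + 2 + 4 = 701/180.
  ∫_0^1 u'(x)^2 dx = ∫_0^1 (16*x^6 + 72*x^5 + 65*x^4 - 44*x^3 - 14*x^2 + 4*x + 1) dx. Term by term:
    ∫_0^1 16*x^6 dx = 16/7;  ∫_0^1 72*x^5 dx = 12;  ∫_0^1 65*x^4 dx = 13;
    ∫_0^1 -44*x^3 dx = -11;  ∫_0^1 -14*x^2 dx = -14/3;  ∫_0^1 4*x dx = 2;
    ∫_0^1 1 dx = 1.
  Sum: 16/7 + 12 + 13 − 11 − 14/3 + 2 + 1 = 307/21.
Adding: ||u||_{H^1}^2 = 701/180 + 307/21 = 23327/1260.


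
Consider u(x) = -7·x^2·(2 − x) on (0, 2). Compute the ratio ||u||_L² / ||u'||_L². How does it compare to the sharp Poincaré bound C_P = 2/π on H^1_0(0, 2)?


||u||_L² / ||u'||_L² = sqrt(14)/7 < C_P = 2/π.

u(x) = -7·x^2·(2 − x), so u'(x) = 7*x*(3*x - 4).
u(x) = -7·x^2·(2 − x) vanishes at x = 0 and x = 2, so u ∈ H^1_0(0, 2). Differentiate via the product rule and integrate the resulting polynomials term by term.
  ∫_0^2 u² dx = ∫_0^2 (49*x^6 - 196*x^5 + 196*x^4) dx. Term by term:
    ∫_0^2 49*x^6 dx = 896;  ∫_0^2 -196*x^5 dx = -6272/3;  ∫_0^2 196*x^4 dx = 6272/5.
  Sum: 896 − 6272/3 + 6272/5 = 896/15.
  ∫_0^2 (u')² dx = ∫_0^2 (441*x^4 - 1176*x^3 + 784*x^2) dx. Term by term:
    ∫_0^2 441*x^4 dx = 14112/5;  ∫_0^2 -1176*x^3 dx = -4704;  ∫_0^2 784*x^2 dx = 6272/3.
  Sum: 14112/5 − 4704 + 6272/3 = 3136/15.
∫_0^2 u² dx = 896/15, so ||u||_L² = 8*sqrt(210)/15.
∫_0^2 (u')² dx = 3136/15, so ||u'||_L² = 56*sqrt(15)/15.
Ratio ||u||_L² / ||u'||_L² = sqrt(14)/7.
Sharp Poincaré constant on H^1_0(0, 2) is C_P = L/π = 2/π, achieved by sin(π/2·x).
A polynomial bump cannot attain the sharp Poincaré constant (only the first sine eigenfunction does), so the ratio is strictly less than C_P, consistent with ||u||_L² ≤ C_P ||u'||_L².


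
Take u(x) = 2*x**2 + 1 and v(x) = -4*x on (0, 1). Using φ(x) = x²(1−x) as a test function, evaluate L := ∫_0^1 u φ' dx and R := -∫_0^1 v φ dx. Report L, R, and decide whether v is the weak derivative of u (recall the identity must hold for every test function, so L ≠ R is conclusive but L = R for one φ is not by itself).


LHS = -1/5, RHS = 1/5. No, v is not the weak derivative of u.

u(x) = 2*x**2 + 1, classical derivative u'(x) = 4*x.
φ(x) = x²(1−x), so φ'(x) = x*(2 - 3*x).
Note φ(0) = φ(1) = 0, so the boundary term u·φ vanishes.
LHS = ∫_0^1 u(x) φ'(x) dx = ∫_0^1 (-6*x^4 + 4*x^3 - 3*x^2 + 2*x) dx. Term by term:
  ∫_0^1 -6*x^4 dx = -6/5;  ∫_0^1 4*x^3 dx = 1;  ∫_0^1 -3*x^2 dx = -1;
  ∫_0^1 2*x dx = 1.
Sum: -6/5 + 1 − 1 + 1 = -1/5.
So LHS = -1/5.
∫_0^1 v(x) φ(x) dx = ∫_0^1 (4*x^4 - 4*x^3) dx. Term by term:
  ∫_0^1 4*x^4 dx = 4/5;  ∫_0^1 -4*x^3 dx = -1.
Sum: 4/5 − 1 = -1/5.
So RHS = -∫_0^1 v(x) φ(x) dx = 1/5.
LHS − RHS = -2/5 ≠ 0, so the identity fails.
(For a valid weak derivative the identity must hold for EVERY test function, in particular this one. The failure shows v is NOT the weak derivative of u.)
Correct weak derivative would be u'(x) = 4*x.


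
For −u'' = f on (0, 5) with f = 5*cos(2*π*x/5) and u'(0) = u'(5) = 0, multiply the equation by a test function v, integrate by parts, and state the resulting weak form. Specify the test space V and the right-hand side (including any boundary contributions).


V = H^1(0, 5) (no boundary constraint on v; u is determined up to an additive constant); weak form: ∫_0^5 u'v' dx = ∫_0^5 (5*cos(2*π*x/5)) v dx for all v ∈ V.

Multiply both sides by a test function v and integrate from 0 to 5:
  ∫_0^5 −u''(x) v(x) dx = ∫_0^5 f(x) v(x) dx.
Integrate the LHS by parts once:
  ∫_0^5 −u'' v dx = −[u'(x) v(x)]_0^5 + ∫_0^5 u'(x) v'(x) dx.
Thus ∫_0^5 u'(x) v'(x) dx = ∫_0^5 f(x) v(x) dx + [u'(x) v(x)]_0^5.
Choose V so that boundary terms are either known or forced to vanish.
u has homogeneous Neumann: u'(0) = u'(5) = 0. So [u' v]_0^5 = 0·v(5) − 0·v(0) = 0 for any v; take V = H^1(0, 5).
Weak formulation: find u (satisfying any essential BC) such that ∫_0^5 u'(x) v'(x) dx = ∫_0^5 f v dx for all v ∈ V (homogeneous Neumann, so boundary terms vanish).
Substituting f(x) = 5*cos(2*π*x/5), the right-hand side is ∫_0^5 (5*cos(2*π*x/5)) v dx.
Compatibility check (pure Neumann): taking v ≡ 1 ∈ V gives 0 = ∫_0^5 f dx + (0) − (0), i.e. ∫_0^5 f dx must equal u'(0) − u'(5) = 0. Indeed ∫_0^5 (5*cos(2*π*x/5)) dx = 0, so the data are compatible. The solution is then unique only up to an additive constant (fix it e.g. by requiring ∫_0^5 u dx = 0).


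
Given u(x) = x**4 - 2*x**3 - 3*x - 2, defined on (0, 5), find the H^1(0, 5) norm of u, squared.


||u||_{H^1}^2 = 16553965/126

The H^1 norm (squared) on an interval (0, L) is
  ||u||_{H^1}^2 = ∫_0^L u(x)^2 dx + ∫_0^L u'(x)^2 dx.
Compute u'(x) = 4*x**3 - 6*x**2 - 3.
Then u(x)^2 = x**8 - 4*x**7 + 4*x**6 - 6*x**5 + 8*x**4 + 8*x**3 + 9*x**2 + 12*x + 4 and u'(x)^2 = 16*x**6 - 48*x**5 + 36*x**4 - 24*x**3 + 36*x**2 + 9.
Integrate each monomial from 0 to 5 using ∫_0^5 c·x^n dx = c·5^(n+1)/(n+1):
  ∫_0^5 u(x)^2 dx = ∫_0^5 (x^8 - 4*x^7 + 4*x^6 - 6*x^5 + 8*x^4 + 8*x^3 + 9*x^2 + 12*x + 4) dx. Term by term:
    ∫_0^5 x^8 dx = 1953125/9;  ∫_0^5 -4*x^7 dx = -390625/2;  ∫_0^5 4*x^6 dx = 312500/7;
    ∫_0^5 -6*x^5 dx = -15625;  ∫_0^5 8*x^4 dx = 5000;  ∫_0^5 8*x^3 dx = 1250;
    ∫_0^5 9*x^2 dx = 375;  ∫_0^5 12*x dx = 150;  ∫_0^5 4 dx = 20.
  Sum: 1953125/9 − 390625/2 + 312500/7 − 15625 + 5000 + 1250 + 375 + 150 + 20 = 7246795/126.
  ∫_0^5 u'(x)^2 dx = ∫_0^5 (16*x^6 - 48*x^5 + 36*x^4 - 24*x^3 + 36*x^2 + 9) dx. Term by term:
    ∫_0^5 16*x^6 dx = 1250000/7;  ∫_0^5 -48*x^5 dx = -125000;  ∫_0^5 36*x^4 dx = 22500;
    ∫_0^5 -24*x^3 dx = -3750;  ∫_0^5 36*x^2 dx = 1500;  ∫_0^5 9 dx = 45.
  Sum: 1250000/7 − 125000 + 22500 − 3750 + 1500 + 45 = 517065/7.
Adding: ||u||_{H^1}^2 = 7246795/126 + 517065/7 = 16553965/126.


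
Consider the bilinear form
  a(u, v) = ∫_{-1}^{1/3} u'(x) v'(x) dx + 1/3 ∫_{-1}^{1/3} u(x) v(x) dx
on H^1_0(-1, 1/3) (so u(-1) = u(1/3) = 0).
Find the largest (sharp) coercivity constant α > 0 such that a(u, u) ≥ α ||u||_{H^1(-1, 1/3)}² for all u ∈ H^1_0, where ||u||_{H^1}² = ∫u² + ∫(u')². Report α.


α = (16 + 27*π^2)/(3*(16 + 9*π^2))

Coercivity of a(·,·) on H^1_0(-1, 1/3) means a(u, u) ≥ α ||u||_{H^1}² for every u ∈ H^1_0.
The interval has length L = 4/3, and Poincaré/coercivity depend only on L. Here a(u, u) = ∫(u')² + (1/3)·∫u².
Here 0 < c = 1/3 < 1. The condition a(u,u) ≥ α||u||_{H^1}² reads (1−α)∫(u')² ≥ (α−c)∫u². Any admissible α is ≤ 1 (rapidly oscillating u have ∫u²/∫(u')² → 0), and α = 1 would force 0 ≥ (1−c)∫u², impossible since c < 1; so 1−α > 0. By the sharp Poincaré inequality on H^1_0 of an interval of length L, ∫(u')² ≥ (π/L)²∫u² with equality for the first sine mode sin(π(x−x₀)/L) (x₀ the left endpoint), so the inequality holds for all u iff (1−α)(π/L)² ≥ α − c, i.e. α ≤ ((π/L)² + c)/((π/L)² + 1) = (1 + c(L/π)²)/(1 + (L/π)²). With (π/L)² = 9*π^2/16 and c = 1/3, the largest admissible constant is α = ((π/L)² + c)/((π/L)² + 1).
Simplifying, α = (16 + 27*π^2)/(3*(16 + 9*π^2)).


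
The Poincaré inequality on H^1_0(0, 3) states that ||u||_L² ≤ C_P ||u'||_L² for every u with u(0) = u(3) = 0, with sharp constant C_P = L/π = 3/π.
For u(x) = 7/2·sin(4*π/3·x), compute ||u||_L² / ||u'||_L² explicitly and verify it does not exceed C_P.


||u||_L² / ||u'||_L² = 3/(4*π) < C_P = 3/π.

u(x) = 7/2·sin(4*π/3·x), so u'(x) = 14*π*cos(4*π*x/3)/3.
Writing u(x) = A·sin(kπx/L) with A = 7/2 and k = 4, use ∫_0^L sin²(kπx/L) dx = L/2 and ∫_0^L cos²(kπx/L) dx = L/2.
u² = 49/4·sin²(4*π/3·x) and (u')² = 196*π^2/9·cos²(4*π/3·x), and each of sin², cos² integrates to L/2 = 3/2 over (0, 3).
∫_0^3 u² dx = 147/8, so ||u||_L² = 7*sqrt(6)/4.
∫_0^3 (u')² dx = 98*π^2/3, so ||u'||_L² = 7*sqrt(6)*π/3.
Ratio ||u||_L² / ||u'||_L² = 3/(4*π).
Sharp Poincaré constant on H^1_0(0, 3) is C_P = L/π = 3/π, achieved by sin(π/3·x).
This is the k = 4 harmonic; the ratio L/(kπ) is strictly less than C_P = L/π, consistent with the sharp inequality ||u||_L² ≤ C_P ||u'||_L².


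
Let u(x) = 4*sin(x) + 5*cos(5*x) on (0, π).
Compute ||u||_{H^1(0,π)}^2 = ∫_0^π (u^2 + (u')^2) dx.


||u||_{H^1(0,π)}^2 = 341*π

u'(x) = -25*sin(5*x) + 4*cos(x).
Expand u² and (u')² and integrate term by term on (0, π), using: for integers n ≥ 1, ∫_0^π sin²(nx) dx = ∫_0^π cos²(nx) dx = π/2; for n ≠ n', ∫_0^π sin(nx)sin(n'x) dx = ∫_0^π cos(nx)cos(n'x) dx = 0; and by product-to-sum, ∫_0^π sin(nx)cos(n'x) dx = ½∫_0^π [sin((n+n')x) + sin((n−n')x)] dx, which is 0 when n+n' is even and 2n/(n²−n'²) when n+n' is odd (it need not vanish on (0, π)).
  u² squared terms: (4)²·∫sin(x)² dx = 16·π/2 = 8*π;  (5)²·∫cos(5x)² dx = 25·π/2 = 25*π/2.
  u² cross terms: 2·(4)·(5)·∫sin(x)·cos(5x) dx = 40·(0) = 0.
  So ∫_0^π u² dx = 8*π + 25*π/2 + 0 = 41*π/2.
  (u')² squared terms: (-25)²·∫sin(5x)² dx = 625·π/2 = 625*π/2;  (4)²·∫cos(x)² dx = 16·π/2 = 8*π.
  (u')² cross terms: 2·(-25)·(4)·∫sin(5x)·cos(x) dx = -200·(0) = 0.
  So ∫_0^π (u')² dx = 625*π/2 + 8*π + 0 = 641*π/2.
||u||_{H^1}^2 = (41*π/2) + (641*π/2) = 341*π.


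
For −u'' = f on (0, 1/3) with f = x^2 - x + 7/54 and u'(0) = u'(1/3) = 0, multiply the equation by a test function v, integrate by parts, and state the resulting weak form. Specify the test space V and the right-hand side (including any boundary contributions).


V = H^1(0, 1/3) (no boundary constraint on v; u is determined up to an additive constant); weak form: ∫_0^1/3 u'v' dx = ∫_0^1/3 (x^2 - x + 7/54) v dx for all v ∈ V.

Multiply both sides by a test function v and integrate from 0 to 1/3:
  ∫_0^1/3 −u''(x) v(x) dx = ∫_0^1/3 f(x) v(x) dx.
Integrate the LHS by parts once:
  ∫_0^1/3 −u'' v dx = −[u'(x) v(x)]_0^1/3 + ∫_0^1/3 u'(x) v'(x) dx.
Thus ∫_0^1/3 u'(x) v'(x) dx = ∫_0^1/3 f(x) v(x) dx + [u'(x) v(x)]_0^1/3.
Choose V so that boundary terms are either known or forced to vanish.
u has homogeneous Neumann: u'(0) = u'(1/3) = 0. So [u' v]_0^1/3 = 0·v(1/3) − 0·v(0) = 0 for any v; take V = H^1(0, 1/3).
Weak formulation: find u (satisfying any essential BC) such that ∫_0^1/3 u'(x) v'(x) dx = ∫_0^1/3 f v dx for all v ∈ V (homogeneous Neumann, so boundary terms vanish).
Substituting f(x) = x^2 - x + 7/54, the right-hand side is ∫_0^1/3 (x^2 - x + 7/54) v dx.
Compatibility check (pure Neumann): taking v ≡ 1 ∈ V gives 0 = ∫_0^1/3 f dx + (0) − (0), i.e. ∫_0^1/3 f dx must equal u'(0) − u'(1/3) = 0. Indeed ∫_0^1/3 (x^2 - x + 7/54) dx = 0, so the data are compatible. The solution is then unique only up to an additive constant (fix it e.g. by requiring ∫_0^1/3 u dx = 0).


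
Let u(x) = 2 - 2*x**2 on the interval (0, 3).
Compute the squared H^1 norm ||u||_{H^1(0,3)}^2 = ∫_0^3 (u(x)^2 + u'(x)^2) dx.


||u||_{H^1}^2 = 1392/5

The H^1 norm (squared) on an interval (0, L) is
  ||u||_{H^1}^2 = ∫_0^L u(x)^2 dx + ∫_0^L u'(x)^2 dx.
Compute u'(x) = -4*x.
Then u(x)^2 = 4*x**4 - 8*x**2 + 4 and u'(x)^2 = 16*x**2.
Integrate each monomial from 0 to 3 using ∫_0^3 c·x^n dx = c·3^(n+1)/(n+1):
  ∫_0^3 u(x)^2 dx = ∫_0^3 (4*x^4 - 8*x^2 + 4) dx. Term by term:
    ∫_0^3 4*x^4 dx = 972/5;  ∫_0^3 -8*x^2 dx = -72;  ∫_0^3 4 dx = 12.
  Sum: 972/5 − 72 + 12 = 672/5.
  ∫_0^3 u'(x)^2 dx = ∫_0^3 (16*x^2) dx. Term by term:
    ∫_0^3 16*x^2 dx = 144.
Adding: ||u||_{H^1}^2 = 672/5 + 144 = 1392/5.


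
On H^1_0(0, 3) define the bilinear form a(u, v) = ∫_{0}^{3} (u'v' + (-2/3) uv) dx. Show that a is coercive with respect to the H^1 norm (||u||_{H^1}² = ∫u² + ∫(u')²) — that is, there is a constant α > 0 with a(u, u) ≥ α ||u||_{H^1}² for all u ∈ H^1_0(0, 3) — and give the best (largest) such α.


α = (-6 + π^2)/(9 + π^2)

Coercivity of a(·,·) on H^1_0(0, 3) means a(u, u) ≥ α ||u||_{H^1}² for every u ∈ H^1_0.
The interval has length L = 3, and Poincaré/coercivity depend only on L. Here a(u, u) = ∫(u')² + (-2/3)·∫u².
Here c = -2/3 < 0 with |c| < (π/L)² = π^2/9, so coercivity still holds. The condition a(u,u) ≥ α||u||_{H^1}² reads (1−α)∫(u')² ≥ (α−c)∫u². Any admissible α is ≤ 1 (rapidly oscillating u have ∫u²/∫(u')² → 0), and α = 1 would force 0 ≥ (1−c)∫u², impossible since c < 1; so 1−α > 0. By the sharp Poincaré inequality on H^1_0 of an interval of length L, ∫(u')² ≥ (π/L)²∫u² with equality for the first sine mode sin(π(x−x₀)/L) (x₀ the left endpoint), so the inequality holds for all u iff (1−α)(π/L)² ≥ α − c, i.e. α ≤ ((π/L)² + c)/((π/L)² + 1) = (1 + c(L/π)²)/(1 + (L/π)²). (Direct route, valid since c ≤ 0: Poincaré gives c∫u² ≥ c(L/π)²∫(u')², so a(u,u) ≥ (1 + c(L/π)²)∫(u')², while ||u||_{H^1}² ≤ (1 + (L/π)²)∫(u')²; dividing yields the same α.) With (π/L)² = π^2/9 and c = -2/3, the largest admissible constant is α = ((π/L)² + c)/((π/L)² + 1).
Simplifying, α = (-6 + π^2)/(9 + π^2).


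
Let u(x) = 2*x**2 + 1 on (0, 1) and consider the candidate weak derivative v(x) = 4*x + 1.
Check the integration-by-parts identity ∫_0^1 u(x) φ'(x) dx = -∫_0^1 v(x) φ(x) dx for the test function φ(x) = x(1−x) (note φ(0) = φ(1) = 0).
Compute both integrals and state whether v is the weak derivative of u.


LHS = -1/3, RHS = -1/2. No, v is not the weak derivative of u.

u(x) = 2*x**2 + 1, classical derivative u'(x) = 4*x.
φ(x) = x(1−x), so φ'(x) = 1 - 2*x.
Note φ(0) = φ(1) = 0, so the boundary term u·φ vanishes.
LHS = ∫_0^1 u(x) φ'(x) dx = ∫_0^1 (-4*x^3 + 2*x^2 - 2*x + 1) dx. Term by term:
  ∫_0^1 -4*x^3 dx = -1;  ∫_0^1 2*x^2 dx = 2/3;  ∫_0^1 -2*x dx = -1;
  ∫_0^1 1 dx = 1.
Sum: -1 + 2/3 − 1 + 1 = -1/3.
So LHS = -1/3.
∫_0^1 v(x) φ(x) dx = ∫_0^1 (-4*x^3 + 3*x^2 + x) dx. Term by term:
  ∫_0^1 -4*x^3 dx = -1;  ∫_0^1 3*x^2 dx = 1;  ∫_0^1 x dx = 1/2.
Sum: -1 + 1 + 1/2 = 1/2.
So RHS = -∫_0^1 v(x) φ(x) dx = -1/2.
LHS − RHS = 1/6 ≠ 0, so the identity fails.
(For a valid weak derivative the identity must hold for EVERY test function, in particular this one. The failure shows v is NOT the weak derivative of u.)
Correct weak derivative would be u'(x) = 4*x.


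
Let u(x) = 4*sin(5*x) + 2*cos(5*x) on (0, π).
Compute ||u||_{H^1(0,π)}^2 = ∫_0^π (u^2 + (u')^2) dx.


||u||_{H^1(0,π)}^2 = 260*π

u'(x) = -10*sin(5*x) + 20*cos(5*x).
Expand u² and (u')² and integrate term by term on (0, π), using: for integers n ≥ 1, ∫_0^π sin²(nx) dx = ∫_0^π cos²(nx) dx = π/2; for n ≠ n', ∫_0^π sin(nx)sin(n'x) dx = ∫_0^π cos(nx)cos(n'x) dx = 0; and by product-to-sum, ∫_0^π sin(nx)cos(n'x) dx = ½∫_0^π [sin((n+n')x) + sin((n−n')x)] dx, which is 0 when n+n' is even and 2n/(n²−n'²) when n+n' is odd (it need not vanish on (0, π)).
  u² squared terms: (2)²·∫cos(5x)² dx = 4·π/2 = 2*π;  (4)²·∫sin(5x)² dx = 16·π/2 = 8*π.
  u² cross terms: 2·(2)·(4)·∫cos(5x)·sin(5x) dx = 16·(0) = 0.
  So ∫_0^π u² dx = 2*π + 8*π + 0 = 10*π.
  (u')² squared terms: (-10)²·∫sin(5x)² dx = 100·π/2 = 50*π;  (20)²·∫cos(5x)² dx = 400·π/2 = 200*π.
  (u')² cross terms: 2·(-10)·(20)·∫sin(5x)·cos(5x) dx = -400·(0) = 0.
  So ∫_0^π (u')² dx = 50*π + 200*π + 0 = 250*π.
||u||_{H^1}^2 = (10*π) + (250*π) = 260*π.


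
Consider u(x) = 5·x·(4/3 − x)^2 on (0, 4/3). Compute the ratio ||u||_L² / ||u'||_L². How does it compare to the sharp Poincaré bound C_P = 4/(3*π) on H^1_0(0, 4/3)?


||u||_L² / ||u'||_L² = 2*sqrt(14)/21 < C_P = 4/(3*π).

u(x) = 5·x·(4/3 − x)^2, so u'(x) = 15*x^2 - 80*x/3 + 80/9.
u(x) = 5·x·(4/3 − x)^2 vanishes at x = 0 and x = 4/3, so u ∈ H^1_0(0, 4/3). Differentiate via the product rule and integrate the resulting polynomials term by term.
  ∫_0^4/3 u² dx = ∫_0^4/3 (25*x^6 - 400*x^5/3 + 800*x^4/3 - 6400*x^3/27 + 6400*x^2/81) dx. Term by term:
    ∫_0^4/3 25*x^6 dx = 409600/15309;  ∫_0^4/3 -400*x^5/3 dx = -819200/6561;  ∫_0^4/3 800*x^4/3 dx = 163840/729;
    ∫_0^4/3 -6400*x^3/27 dx = -409600/2187;  ∫_0^4/3 6400*x^2/81 dx = 409600/6561.
  Sum: 409600/15309 − 819200/6561 + 163840/729 − 409600/2187 + 409600/6561 = 81920/45927.
  ∫_0^4/3 (u')² dx = ∫_0^4/3 (225*x^4 - 800*x^3 + 8800*x^2/9 - 12800*x/27 + 6400/81) dx. Term by term:
    ∫_0^4/3 225*x^4 dx = 5120/27;  ∫_0^4/3 -800*x^3 dx = -51200/81;  ∫_0^4/3 8800*x^2/9 dx = 563200/729;
    ∫_0^4/3 -12800*x/27 dx = -102400/243;  ∫_0^4/3 6400/81 dx = 25600/243.
  Sum: 5120/27 − 51200/81 + 563200/729 − 102400/243 + 25600/243 = 10240/729.
∫_0^4/3 u² dx = 81920/45927, so ||u||_L² = 128*sqrt(35)/567.
∫_0^4/3 (u')² dx = 10240/729, so ||u'||_L² = 32*sqrt(10)/27.
Ratio ||u||_L² / ||u'||_L² = 2*sqrt(14)/21.
Sharp Poincaré constant on H^1_0(0, 4/3) is C_P = L/π = 4/(3*π), achieved by sin(3*π/4·x).
A polynomial bump cannot attain the sharp Poincaré constant (only the first sine eigenfunction does), so the ratio is strictly less than C_P, consistent with ||u||_L² ≤ C_P ||u'||_L².


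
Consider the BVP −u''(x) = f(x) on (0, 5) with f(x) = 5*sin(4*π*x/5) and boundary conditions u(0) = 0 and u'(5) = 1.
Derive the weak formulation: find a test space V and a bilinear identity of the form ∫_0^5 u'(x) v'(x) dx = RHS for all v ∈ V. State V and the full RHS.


V = {v ∈ H^1(0, 5) : v(0) = 0} (test functions vanish at x = 0 where u is specified); weak form: ∫_0^5 u'v' dx = ∫_0^5 (5*sin(4*π*x/5)) v dx + v(5) for all v ∈ V.

Multiply both sides by a test function v and integrate from 0 to 5:
  ∫_0^5 −u''(x) v(x) dx = ∫_0^5 f(x) v(x) dx.
Integrate the LHS by parts once:
  ∫_0^5 −u'' v dx = −[u'(x) v(x)]_0^5 + ∫_0^5 u'(x) v'(x) dx.
Thus ∫_0^5 u'(x) v'(x) dx = ∫_0^5 f(x) v(x) dx + [u'(x) v(x)]_0^5.
Choose V so that boundary terms are either known or forced to vanish.
Mixed BC: u(0) = 0 (Dirichlet) and u'(5) = 1 (Neumann). Define V = {v ∈ H^1(0, 5) : v(0) = 0}. Then [u' v]_0^5 = u'(5)·v(5) − u'(0)·0 = v(5).
Weak formulation: find u (satisfying any essential BC) such that ∫_0^5 u'(x) v'(x) dx = ∫_0^5 f v dx + v(5) for all v ∈ V (Dirichlet at 0 absorbed into V; Neumann datum at x = 5 contributes the boundary term).
Substituting f(x) = 5*sin(4*π*x/5), the right-hand side is ∫_0^5 (5*sin(4*π*x/5)) v dx + v(5).


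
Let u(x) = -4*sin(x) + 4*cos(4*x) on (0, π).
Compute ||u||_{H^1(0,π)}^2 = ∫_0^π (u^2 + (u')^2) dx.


||u||_{H^1(0,π)}^2 = 1088/15 + 152*π

u'(x) = -16*sin(4*x) - 4*cos(x).
Expand u² and (u')² and integrate term by term on (0, π), using: for integers n ≥ 1, ∫_0^π sin²(nx) dx = ∫_0^π cos²(nx) dx = π/2; for n ≠ n', ∫_0^π sin(nx)sin(n'x) dx = ∫_0^π cos(nx)cos(n'x) dx = 0; and by product-to-sum, ∫_0^π sin(nx)cos(n'x) dx = ½∫_0^π [sin((n+n')x) + sin((n−n')x)] dx, which is 0 when n+n' is even and 2n/(n²−n'²) when n+n' is odd (it need not vanish on (0, π)).
  u² squared terms: (-4)²·∫sin(x)² dx = 16·π/2 = 8*π;  (4)²·∫cos(4x)² dx = 16·π/2 = 8*π.
  u² cross terms: 2·(-4)·(4)·∫sin(x)·cos(4x) dx = -32·(-2/15) = 64/15.
  So ∫_0^π u² dx = 8*π + 8*π + 64/15 = 64/15 + 16*π.
  (u')² squared terms: (-16)²·∫sin(4x)² dx = 256·π/2 = 128*π;  (-4)²·∫cos(x)² dx = 16·π/2 = 8*π.
  (u')² cross terms: 2·(-16)·(-4)·∫sin(4x)·cos(x) dx = 128·(8/15) = 1024/15.
  So ∫_0^π (u')² dx = 128*π + 8*π + 1024/15 = 1024/15 + 136*π.
||u||_{H^1}^2 = (64/15 + 16*π) + (1024/15 + 136*π) = 1088/15 + 152*π.


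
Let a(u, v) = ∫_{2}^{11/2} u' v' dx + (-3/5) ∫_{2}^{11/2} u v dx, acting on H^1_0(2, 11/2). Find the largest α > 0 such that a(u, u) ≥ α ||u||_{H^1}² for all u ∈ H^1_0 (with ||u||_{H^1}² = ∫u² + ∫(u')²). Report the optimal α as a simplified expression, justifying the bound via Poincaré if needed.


α = (-147 + 20*π^2)/(5*(4*π^2 + 49))

Coercivity of a(·,·) on H^1_0(2, 11/2) means a(u, u) ≥ α ||u||_{H^1}² for every u ∈ H^1_0.
The interval has length L = 7/2, and Poincaré/coercivity depend only on L. Here a(u, u) = ∫(u')² + (-3/5)·∫u².
Here c = -3/5 < 0 with |c| < (π/L)² = 4*π^2/49, so coercivity still holds. The condition a(u,u) ≥ α||u||_{H^1}² reads (1−α)∫(u')² ≥ (α−c)∫u². Any admissible α is ≤ 1 (rapidly oscillating u have ∫u²/∫(u')² → 0), and α = 1 would force 0 ≥ (1−c)∫u², impossible since c < 1; so 1−α > 0. By the sharp Poincaré inequality on H^1_0 of an interval of length L, ∫(u')² ≥ (π/L)²∫u² with equality for the first sine mode sin(π(x−x₀)/L) (x₀ the left endpoint), so the inequality holds for all u iff (1−α)(π/L)² ≥ α − c, i.e. α ≤ ((π/L)² + c)/((π/L)² + 1) = (1 + c(L/π)²)/(1 + (L/π)²). (Direct route, valid since c ≤ 0: Poincaré gives c∫u² ≥ c(L/π)²∫(u')², so a(u,u) ≥ (1 + c(L/π)²)∫(u')², while ||u||_{H^1}² ≤ (1 + (L/π)²)∫(u')²; dividing yields the same α.) With (π/L)² = 4*π^2/49 and c = -3/5, the largest admissible constant is α = ((π/L)² + c)/((π/L)² + 1).
Simplifying, α = (-147 + 20*π^2)/(5*(4*π^2 + 49)).


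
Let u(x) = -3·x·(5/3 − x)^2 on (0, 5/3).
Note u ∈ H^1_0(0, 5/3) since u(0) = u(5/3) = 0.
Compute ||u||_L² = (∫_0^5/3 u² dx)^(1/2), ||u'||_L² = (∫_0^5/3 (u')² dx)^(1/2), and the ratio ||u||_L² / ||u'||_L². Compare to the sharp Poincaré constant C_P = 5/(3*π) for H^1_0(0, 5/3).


||u||_L² / ||u'||_L² = 5*sqrt(14)/42 < C_P = 5/(3*π).

u(x) = -3·x·(5/3 − x)^2, so u'(x) = (5 - 9*x)*(x - 5/3).
u(x) = -3·x·(5/3 − x)^2 vanishes at x = 0 and x = 5/3, so u ∈ H^1_0(0, 5/3). Differentiate via the product rule and integrate the resulting polynomials term by term.
  ∫_0^5/3 u² dx = ∫_0^5/3 (9*x^6 - 60*x^5 + 150*x^4 - 500*x^3/3 + 625*x^2/9) dx. Term by term:
    ∫_0^5/3 9*x^6 dx = 78125/1701;  ∫_0^5/3 -60*x^5 dx = -156250/729;  ∫_0^5/3 150*x^4 dx = 31250/81;
    ∫_0^5/3 -500*x^3/3 dx = -78125/243;  ∫_0^5/3 625*x^2/9 dx = 78125/729.
  Sum: 78125/1701 − 156250/729 + 31250/81 − 78125/243 + 78125/729 = 15625/5103.
  ∫_0^5/3 (u')² dx = ∫_0^5/3 (81*x^4 - 360*x^3 + 550*x^2 - 1000*x/3 + 625/9) dx. Term by term:
    ∫_0^5/3 81*x^4 dx = 625/3;  ∫_0^5/3 -360*x^3 dx = -6250/9;  ∫_0^5/3 550*x^2 dx = 68750/81;
    ∫_0^5/3 -1000*x/3 dx = -12500/27;  ∫_0^5/3 625/9 dx = 3125/27.
  Sum: 625/3 − 6250/9 + 68750/81 − 12500/27 + 3125/27 = 1250/81.
∫_0^5/3 u² dx = 15625/5103, so ||u||_L² = 125*sqrt(7)/189.
∫_0^5/3 (u')² dx = 1250/81, so ||u'||_L² = 25*sqrt(2)/9.
Ratio ||u||_L² / ||u'||_L² = 5*sqrt(14)/42.
Sharp Poincaré constant on H^1_0(0, 5/3) is C_P = L/π = 5/(3*π), achieved by sin(3*π/5·x).
A polynomial bump cannot attain the sharp Poincaré constant (only the first sine eigenfunction does), so the ratio is strictly less than C_P, consistent with ||u||_L² ≤ C_P ||u'||_L².


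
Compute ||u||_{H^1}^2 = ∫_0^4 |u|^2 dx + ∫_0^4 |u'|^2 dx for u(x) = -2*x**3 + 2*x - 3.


||u||_{H^1}^2 = 1616372/105

The H^1 norm (squared) on an interval (0, L) is
  ||u||_{H^1}^2 = ∫_0^L u(x)^2 dx + ∫_0^L u'(x)^2 dx.
Compute u'(x) = 2 - 6*x**2.
Then u(x)^2 = 4*x**6 - 8*x**4 + 12*x**3 + 4*x**2 - 12*x + 9 and u'(x)^2 = 36*x**4 - 24*x**2 + 4.
Integrate each monomial from 0 to 4 using ∫_0^4 c·x^n dx = c·4^(n+1)/(n+1):
  ∫_0^4 u(x)^2 dx = ∫_0^4 (4*x^6 - 8*x^4 + 12*x^3 + 4*x^2 - 12*x + 9) dx. Term by term:
    ∫_0^4 4*x^6 dx = 65536/7;  ∫_0^4 -8*x^4 dx = -8192/5;  ∫_0^4 12*x^3 dx = 768;
    ∫_0^4 4*x^2 dx = 256/3;  ∫_0^4 -12*x dx = -96;  ∫_0^4 9 dx = 36.
  Sum: 65536/7 − 8192/5 + 768 + 256/3 − 96 + 36 = 894308/105.
  ∫_0^4 u'(x)^2 dx = ∫_0^4 (36*x^4 - 24*x^2 + 4) dx. Term by term:
    ∫_0^4 36*x^4 dx = 36864/5;  ∫_0^4 -24*x^2 dx = -512;  ∫_0^4 4 dx = 16.
  Sum: 36864/5 − 512 + 16 = 34384/5.
Adding: ||u||_{H^1}^2 = 894308/105 + 34384/5 = 1616372/105.
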